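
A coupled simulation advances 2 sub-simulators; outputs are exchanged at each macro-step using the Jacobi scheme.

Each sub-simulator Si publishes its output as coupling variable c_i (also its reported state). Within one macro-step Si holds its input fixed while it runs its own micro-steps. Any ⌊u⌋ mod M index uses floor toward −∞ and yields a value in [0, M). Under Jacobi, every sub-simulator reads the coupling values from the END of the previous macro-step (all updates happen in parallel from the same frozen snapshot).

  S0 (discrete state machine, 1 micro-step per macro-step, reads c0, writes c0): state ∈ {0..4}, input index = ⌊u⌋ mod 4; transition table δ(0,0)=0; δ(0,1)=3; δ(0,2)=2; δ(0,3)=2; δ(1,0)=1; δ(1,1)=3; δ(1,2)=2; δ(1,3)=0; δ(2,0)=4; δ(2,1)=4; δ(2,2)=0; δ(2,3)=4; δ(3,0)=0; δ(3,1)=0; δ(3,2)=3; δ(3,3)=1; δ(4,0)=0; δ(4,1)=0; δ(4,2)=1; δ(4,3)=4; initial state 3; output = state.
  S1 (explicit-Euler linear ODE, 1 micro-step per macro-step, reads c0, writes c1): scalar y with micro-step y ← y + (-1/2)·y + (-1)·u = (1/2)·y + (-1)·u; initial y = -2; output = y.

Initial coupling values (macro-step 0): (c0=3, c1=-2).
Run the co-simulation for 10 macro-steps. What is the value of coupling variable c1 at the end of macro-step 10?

c1 at macro-step 10 = -853/256

macro 1: S0 reads c0=3 → after 1×micro: 1; S1 reads c0=3 → after 1×micro: -4 ⇒ (c0=1, c1=-4)
macro 2: S0 reads c0=1 → after 1×micro: 3; S1 reads c0=1 → after 1×micro: -3 ⇒ (c0=3, c1=-3)
macro 3: S0 reads c0=3 → after 1×micro: 1; S1 reads c0=3 → after 1×micro: -9/2 ⇒ (c0=1, c1=-9/2)
macro 4: S0 reads c0=1 → after 1×micro: 3; S1 reads c0=1 → after 1×micro: -13/4 ⇒ (c0=3, c1=-13/4)
macro 5: S0 reads c0=3 → after 1×micro: 1; S1 reads c0=3 → after 1×micro: -37/8 ⇒ (c0=1, c1=-37/8)
macro 6: S0 reads c0=1 → after 1×micro: 3; S1 reads c0=1 → after 1×micro: -53/16 ⇒ (c0=3, c1=-53/16)
macro 7: S0 reads c0=3 → after 1×micro: 1; S1 reads c0=3 → after 1×micro: -149/32 ⇒ (c0=1, c1=-149/32)
macro 8: S0 reads c0=1 → after 1×micro: 3; S1 reads c0=1 → after 1×micro: -213/64 ⇒ (c0=3, c1=-213/64)
macro 9: S0 reads c0=3 → after 1×micro: 1; S1 reads c0=3 → after 1×micro: -597/128 ⇒ (c0=1, c1=-597/128)
macro 10: S0 reads c0=1 → after 1×micro: 3; S1 reads c0=1 → after 1×micro: -853/256 ⇒ (c0=3, c1=-853/256)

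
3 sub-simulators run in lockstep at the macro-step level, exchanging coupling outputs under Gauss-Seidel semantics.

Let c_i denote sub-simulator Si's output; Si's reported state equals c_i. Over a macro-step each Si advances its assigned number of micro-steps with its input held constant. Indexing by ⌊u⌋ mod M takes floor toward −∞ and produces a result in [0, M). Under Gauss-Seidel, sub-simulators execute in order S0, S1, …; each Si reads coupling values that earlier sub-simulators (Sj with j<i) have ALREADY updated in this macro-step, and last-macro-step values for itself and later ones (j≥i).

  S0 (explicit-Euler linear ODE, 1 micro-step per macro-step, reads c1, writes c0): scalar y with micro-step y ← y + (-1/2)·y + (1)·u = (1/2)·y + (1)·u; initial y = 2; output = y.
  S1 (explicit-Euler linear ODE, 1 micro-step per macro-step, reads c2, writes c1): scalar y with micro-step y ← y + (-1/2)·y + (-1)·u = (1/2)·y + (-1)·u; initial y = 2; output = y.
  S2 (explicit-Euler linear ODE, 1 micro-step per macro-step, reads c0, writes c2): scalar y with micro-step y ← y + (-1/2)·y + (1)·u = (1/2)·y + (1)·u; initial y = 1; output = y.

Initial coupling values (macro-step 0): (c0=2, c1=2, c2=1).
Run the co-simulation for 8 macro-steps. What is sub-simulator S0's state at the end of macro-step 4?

macro 1: S0 reads c1=2 → after 1×micro: 3; S1 reads c2=1 → after 1×micro: 0; S2 reads c0=3 → after 1×micro: 7/2 ⇒ (c0=3, c1=0, c2=7/2)
macro 2: S0 reads c1=0 → after 1×micro: 3/2; S1 reads c2=7/2 → after 1×micro: -7/2; S2 reads c0=3/2 → after 1×micro: 13/4 ⇒ (c0=3/2, c1=-7/2, c2=13/4)
macro 3: S0 reads c1=-7/2 → after 1×micro: -11/4; S1 reads c2=13/4 → after 1×micro: -5; S2 reads c0=-11/4 → after 1×micro: -9/8 ⇒ (c0=-11/4, c1=-5, c2=-9/8)
macro 4: S0 reads c1=-5 → after 1×micro: -51/8; S1 reads c2=-9/8 → after 1×micro: -11/8; S2 reads c0=-51/8 → after 1×micro: -111/16 ⇒ (c0=-51/8, c1=-11/8, c2=-111/16)
macro 5: S0 reads c1=-11/8 → after 1×micro: -73/16; S1 reads c2=-111/16 → after 1×micro: 25/4; S2 reads c0=-73/16 → after 1×micro: -257/32 ⇒ (c0=-73/16, c1=25/4, c2=-257/32)
macro 6: S0 reads c1=25/4 → after 1×micro: 127/32; S1 reads c2=-257/32 → after 1×micro: 357/32; S2 reads c0=127/32 → after 1×micro: -3/64 ⇒ (c0=127/32, c1=357/32, c2=-3/64)
macro 7: S0 reads c1=357/32 → after 1×micro: 841/64; S1 reads c2=-3/64 → after 1×micro: 45/8; S2 reads c0=841/64 → after 1×micro: 1679/128 ⇒ (c0=841/64, c1=45/8, c2=1679/128)
macro 8: S0 reads c1=45/8 → after 1×micro: 1561/128; S1 reads c2=1679/128 → after 1×micro: -1319/128; S2 reads c0=1561/128 → after 1×micro: 4801/256 ⇒ (c0=1561/128, c1=-1319/128, c2=4801/256)

S0 state at macro-step 4 = -51/8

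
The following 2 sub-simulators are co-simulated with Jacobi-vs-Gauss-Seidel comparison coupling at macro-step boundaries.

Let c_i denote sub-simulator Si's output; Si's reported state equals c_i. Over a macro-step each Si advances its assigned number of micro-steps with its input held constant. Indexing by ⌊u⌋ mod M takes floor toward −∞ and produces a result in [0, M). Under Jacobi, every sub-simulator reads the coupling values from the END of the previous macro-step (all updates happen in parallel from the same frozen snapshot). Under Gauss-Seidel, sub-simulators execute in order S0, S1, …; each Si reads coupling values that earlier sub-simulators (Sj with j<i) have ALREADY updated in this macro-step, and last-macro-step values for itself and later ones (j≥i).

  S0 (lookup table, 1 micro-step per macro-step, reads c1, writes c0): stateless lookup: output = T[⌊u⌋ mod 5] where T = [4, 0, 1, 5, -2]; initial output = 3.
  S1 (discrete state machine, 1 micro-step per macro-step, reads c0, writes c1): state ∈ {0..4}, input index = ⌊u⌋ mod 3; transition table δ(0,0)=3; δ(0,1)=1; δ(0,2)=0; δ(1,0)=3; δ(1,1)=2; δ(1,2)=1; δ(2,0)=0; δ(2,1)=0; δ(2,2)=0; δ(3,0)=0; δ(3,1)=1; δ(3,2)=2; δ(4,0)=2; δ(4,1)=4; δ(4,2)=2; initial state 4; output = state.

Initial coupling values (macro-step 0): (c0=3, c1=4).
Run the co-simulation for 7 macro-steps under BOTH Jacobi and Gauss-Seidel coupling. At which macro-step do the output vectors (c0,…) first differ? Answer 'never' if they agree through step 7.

first divergence at macro-step: 1

[Jacobi] macro 1: S0 reads c1=4 → after 1×micro: -2; S1 reads c0=3 → after 1×micro: 2 ⇒ (c0=-2, c1=2)
[Jacobi] macro 2: S0 reads c1=2 → after 1×micro: 1; S1 reads c0=-2 → after 1×micro: 0 ⇒ (c0=1, c1=0)
[Jacobi] macro 3: S0 reads c1=0 → after 1×micro: 4; S1 reads c0=1 → after 1×micro: 1 ⇒ (c0=4, c1=1)
[Jacobi] macro 4: S0 reads c1=1 → after 1×micro: 0; S1 reads c0=4 → after 1×micro: 2 ⇒ (c0=0, c1=2)
[Jacobi] macro 5: S0 reads c1=2 → after 1×micro: 1; S1 reads c0=0 → after 1×micro: 0 ⇒ (c0=1, c1=0)
[Jacobi] macro 6: S0 reads c1=0 → after 1×micro: 4; S1 reads c0=1 → after 1×micro: 1 ⇒ (c0=4, c1=1)
[Jacobi] macro 7: S0 reads c1=1 → after 1×micro: 0; S1 reads c0=4 → after 1×micro: 2 ⇒ (c0=0, c1=2)
[Gauss-Seidel] macro 1: S0 reads c1=4 → after 1×micro: -2; S1 reads c0=-2 → after 1×micro: 4 ⇒ (c0=-2, c1=4)
[Gauss-Seidel] macro 2: S0 reads c1=4 → after 1×micro: -2; S1 reads c0=-2 → after 1×micro: 4 ⇒ (c0=-2, c1=4)
[Gauss-Seidel] macro 3: S0 reads c1=4 → after 1×micro: -2; S1 reads c0=-2 → after 1×micro: 4 ⇒ (c0=-2, c1=4)
[Gauss-Seidel] macro 4: S0 reads c1=4 → after 1×micro: -2; S1 reads c0=-2 → after 1×micro: 4 ⇒ (c0=-2, c1=4)
[Gauss-Seidel] macro 5: S0 reads c1=4 → after 1×micro: -2; S1 reads c0=-2 → after 1×micro: 4 ⇒ (c0=-2, c1=4)
[Gauss-Seidel] macro 6: S0 reads c1=4 → after 1×micro: -2; S1 reads c0=-2 → after 1×micro: 4 ⇒ (c0=-2, c1=4)
[Gauss-Seidel] macro 7: S0 reads c1=4 → after 1×micro: -2; S1 reads c0=-2 → after 1×micro: 4 ⇒ (c0=-2, c1=4)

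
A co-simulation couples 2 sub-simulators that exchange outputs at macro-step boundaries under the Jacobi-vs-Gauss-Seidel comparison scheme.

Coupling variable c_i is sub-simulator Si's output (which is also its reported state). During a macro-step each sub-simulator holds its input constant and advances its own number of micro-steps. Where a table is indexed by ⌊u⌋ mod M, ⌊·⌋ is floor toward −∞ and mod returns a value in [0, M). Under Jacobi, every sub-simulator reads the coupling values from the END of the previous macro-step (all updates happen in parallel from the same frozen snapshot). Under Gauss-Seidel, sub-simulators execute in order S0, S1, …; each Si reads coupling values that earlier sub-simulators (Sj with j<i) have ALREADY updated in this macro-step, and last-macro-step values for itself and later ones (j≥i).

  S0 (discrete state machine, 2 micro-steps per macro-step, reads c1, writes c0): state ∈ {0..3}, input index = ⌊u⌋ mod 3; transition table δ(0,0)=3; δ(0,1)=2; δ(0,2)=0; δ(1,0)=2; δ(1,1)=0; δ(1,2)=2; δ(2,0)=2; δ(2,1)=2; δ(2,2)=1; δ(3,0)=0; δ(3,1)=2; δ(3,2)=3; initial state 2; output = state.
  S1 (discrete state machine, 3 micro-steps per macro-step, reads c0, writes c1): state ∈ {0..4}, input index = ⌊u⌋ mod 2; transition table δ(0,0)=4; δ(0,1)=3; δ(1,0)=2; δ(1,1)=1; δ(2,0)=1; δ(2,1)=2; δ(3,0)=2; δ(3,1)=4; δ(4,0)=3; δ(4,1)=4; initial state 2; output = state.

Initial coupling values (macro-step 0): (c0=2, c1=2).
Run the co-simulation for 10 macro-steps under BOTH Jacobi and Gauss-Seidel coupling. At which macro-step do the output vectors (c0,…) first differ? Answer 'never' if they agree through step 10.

first divergence at macro-step: never

[Jacobi] macro 1: S0 reads c1=2 → after 2×micro: 2; S1 reads c0=2 → after 3×micro: 1 ⇒ (c0=2, c1=1)
[Jacobi] macro 2: S0 reads c1=1 → after 2×micro: 2; S1 reads c0=2 → after 3×micro: 2 ⇒ (c0=2, c1=2)
[Jacobi] macro 3: S0 reads c1=2 → after 2×micro: 2; S1 reads c0=2 → after 3×micro: 1 ⇒ (c0=2, c1=1)
[Jacobi] macro 4: S0 reads c1=1 → after 2×micro: 2; S1 reads c0=2 → after 3×micro: 2 ⇒ (c0=2, c1=2)
[Jacobi] macro 5: S0 reads c1=2 → after 2×micro: 2; S1 reads c0=2 → after 3×micro: 1 ⇒ (c0=2, c1=1)
[Jacobi] macro 6: S0 reads c1=1 → after 2×micro: 2; S1 reads c0=2 → after 3×micro: 2 ⇒ (c0=2, c1=2)
[Jacobi] macro 7: S0 reads c1=2 → after 2×micro: 2; S1 reads c0=2 → after 3×micro: 1 ⇒ (c0=2, c1=1)
[Jacobi] macro 8: S0 reads c1=1 → after 2×micro: 2; S1 reads c0=2 → after 3×micro: 2 ⇒ (c0=2, c1=2)
[Jacobi] macro 9: S0 reads c1=2 → after 2×micro: 2; S1 reads c0=2 → after 3×micro: 1 ⇒ (c0=2, c1=1)
[Jacobi] macro 10: S0 reads c1=1 → after 2×micro: 2; S1 reads c0=2 → after 3×micro: 2 ⇒ (c0=2, c1=2)
[Gauss-Seidel] macro 1: S0 reads c1=2 → after 2×micro: 2; S1 reads c0=2 → after 3×micro: 1 ⇒ (c0=2, c1=1)
[Gauss-Seidel] macro 2: S0 reads c1=1 → after 2×micro: 2; S1 reads c0=2 → after 3×micro: 2 ⇒ (c0=2, c1=2)
[Gauss-Seidel] macro 3: S0 reads c1=2 → after 2×micro: 2; S1 reads c0=2 → after 3×micro: 1 ⇒ (c0=2, c1=1)
[Gauss-Seidel] macro 4: S0 reads c1=1 → after 2×micro: 2; S1 reads c0=2 → after 3×micro: 2 ⇒ (c0=2, c1=2)
[Gauss-Seidel] macro 5: S0 reads c1=2 → after 2×micro: 2; S1 reads c0=2 → after 3×micro: 1 ⇒ (c0=2, c1=1)
[Gauss-Seidel] macro 6: S0 reads c1=1 → after 2×micro: 2; S1 reads c0=2 → after 3×micro: 2 ⇒ (c0=2, c1=2)
[Gauss-Seidel] macro 7: S0 reads c1=2 → after 2×micro: 2; S1 reads c0=2 → after 3×micro: 1 ⇒ (c0=2, c1=1)
[Gauss-Seidel] macro 8: S0 reads c1=1 → after 2×micro: 2; S1 reads c0=2 → after 3×micro: 2 ⇒ (c0=2, c1=2)
[Gauss-Seidel] macro 9: S0 reads c1=2 → after 2×micro: 2; S1 reads c0=2 → after 3×micro: 1 ⇒ (c0=2, c1=1)
[Gauss-Seidel] macro 10: S0 reads c1=1 → after 2×micro: 2; S1 reads c0=2 → after 3×micro: 2 ⇒ (c0=2, c1=2)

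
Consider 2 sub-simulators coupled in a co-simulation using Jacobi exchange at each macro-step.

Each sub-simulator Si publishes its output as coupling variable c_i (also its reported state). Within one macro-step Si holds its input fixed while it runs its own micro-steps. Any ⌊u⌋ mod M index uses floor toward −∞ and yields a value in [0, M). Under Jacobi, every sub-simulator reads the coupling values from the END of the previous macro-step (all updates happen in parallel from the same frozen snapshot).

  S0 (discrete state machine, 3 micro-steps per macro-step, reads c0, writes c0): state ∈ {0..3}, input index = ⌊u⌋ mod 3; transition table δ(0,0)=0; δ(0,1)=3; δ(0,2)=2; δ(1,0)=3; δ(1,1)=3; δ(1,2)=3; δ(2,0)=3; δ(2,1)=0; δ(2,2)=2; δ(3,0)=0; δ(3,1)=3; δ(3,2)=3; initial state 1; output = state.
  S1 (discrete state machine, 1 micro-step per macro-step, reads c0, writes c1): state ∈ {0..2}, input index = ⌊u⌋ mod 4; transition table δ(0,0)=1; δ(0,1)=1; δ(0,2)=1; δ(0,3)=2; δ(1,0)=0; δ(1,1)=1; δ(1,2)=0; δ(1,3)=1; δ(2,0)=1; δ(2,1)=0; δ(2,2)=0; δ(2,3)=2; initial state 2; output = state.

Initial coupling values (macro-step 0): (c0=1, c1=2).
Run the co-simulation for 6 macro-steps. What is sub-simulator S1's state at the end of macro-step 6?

S1 state at macro-step 6 = 0

macro 1: S0 reads c0=1 → after 3×micro: 3; S1 reads c0=1 → after 1×micro: 0 ⇒ (c0=3, c1=0)
macro 2: S0 reads c0=3 → after 3×micro: 0; S1 reads c0=3 → after 1×micro: 2 ⇒ (c0=0, c1=2)
macro 3: S0 reads c0=0 → after 3×micro: 0; S1 reads c0=0 → after 1×micro: 1 ⇒ (c0=0, c1=1)
macro 4: S0 reads c0=0 → after 3×micro: 0; S1 reads c0=0 → after 1×micro: 0 ⇒ (c0=0, c1=0)
macro 5: S0 reads c0=0 → after 3×micro: 0; S1 reads c0=0 → after 1×micro: 1 ⇒ (c0=0, c1=1)
macro 6: S0 reads c0=0 → after 3×micro: 0; S1 reads c0=0 → after 1×micro: 0 ⇒ (c0=0, c1=0)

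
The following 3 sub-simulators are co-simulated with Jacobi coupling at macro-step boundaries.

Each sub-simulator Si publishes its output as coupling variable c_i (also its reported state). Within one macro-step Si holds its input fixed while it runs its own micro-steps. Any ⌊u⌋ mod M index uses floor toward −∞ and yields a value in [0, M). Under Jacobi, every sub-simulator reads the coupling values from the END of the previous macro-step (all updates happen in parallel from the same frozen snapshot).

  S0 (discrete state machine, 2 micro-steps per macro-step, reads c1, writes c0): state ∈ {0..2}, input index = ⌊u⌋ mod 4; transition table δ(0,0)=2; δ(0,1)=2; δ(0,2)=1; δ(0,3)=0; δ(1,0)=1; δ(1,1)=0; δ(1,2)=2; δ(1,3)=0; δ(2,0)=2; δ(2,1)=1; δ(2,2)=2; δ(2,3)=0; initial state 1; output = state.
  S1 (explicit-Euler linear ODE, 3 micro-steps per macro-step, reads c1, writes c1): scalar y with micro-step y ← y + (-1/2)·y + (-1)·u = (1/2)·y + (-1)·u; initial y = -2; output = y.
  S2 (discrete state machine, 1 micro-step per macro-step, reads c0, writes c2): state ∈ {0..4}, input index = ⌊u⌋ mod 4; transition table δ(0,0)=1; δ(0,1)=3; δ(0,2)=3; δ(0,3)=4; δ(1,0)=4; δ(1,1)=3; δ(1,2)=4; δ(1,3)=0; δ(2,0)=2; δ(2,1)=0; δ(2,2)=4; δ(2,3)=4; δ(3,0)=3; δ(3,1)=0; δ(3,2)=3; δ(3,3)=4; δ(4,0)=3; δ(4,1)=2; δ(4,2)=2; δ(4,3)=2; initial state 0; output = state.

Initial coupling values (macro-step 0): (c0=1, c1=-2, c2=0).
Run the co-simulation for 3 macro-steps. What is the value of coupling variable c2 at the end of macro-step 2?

c2 at macro-step 2 = 3

macro 1: S0 reads c1=-2 → after 2×micro: 2; S1 reads c1=-2 → after 3×micro: 13/4; S2 reads c0=1 → after 1×micro: 3 ⇒ (c0=2, c1=13/4, c2=3)
macro 2: S0 reads c1=13/4 → after 2×micro: 0; S1 reads c1=13/4 → after 3×micro: -169/32; S2 reads c0=2 → after 1×micro: 3 ⇒ (c0=0, c1=-169/32, c2=3)
macro 3: S0 reads c1=-169/32 → after 2×micro: 2; S1 reads c1=-169/32 → after 3×micro: 2197/256; S2 reads c0=0 → after 1×micro: 3 ⇒ (c0=2, c1=2197/256, c2=3)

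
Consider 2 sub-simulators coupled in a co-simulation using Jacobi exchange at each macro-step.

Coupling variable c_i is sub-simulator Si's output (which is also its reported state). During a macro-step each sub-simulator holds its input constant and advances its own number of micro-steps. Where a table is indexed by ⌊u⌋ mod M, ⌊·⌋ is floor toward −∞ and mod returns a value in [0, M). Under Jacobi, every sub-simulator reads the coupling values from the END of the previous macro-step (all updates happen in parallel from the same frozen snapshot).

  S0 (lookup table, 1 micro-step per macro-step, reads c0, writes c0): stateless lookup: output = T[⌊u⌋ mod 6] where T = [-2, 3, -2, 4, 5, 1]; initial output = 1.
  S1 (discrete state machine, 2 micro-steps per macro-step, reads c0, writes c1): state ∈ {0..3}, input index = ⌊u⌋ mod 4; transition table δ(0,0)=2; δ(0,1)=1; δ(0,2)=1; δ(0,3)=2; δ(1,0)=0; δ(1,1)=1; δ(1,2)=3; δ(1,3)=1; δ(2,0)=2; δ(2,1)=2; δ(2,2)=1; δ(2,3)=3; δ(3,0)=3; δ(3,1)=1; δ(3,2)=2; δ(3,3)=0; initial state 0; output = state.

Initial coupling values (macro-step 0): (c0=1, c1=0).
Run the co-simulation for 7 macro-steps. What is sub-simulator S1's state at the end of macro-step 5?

macro 1: S0 reads c0=1 → after 1×micro: 3; S1 reads c0=1 → after 2×micro: 1 ⇒ (c0=3, c1=1)
macro 2: S0 reads c0=3 → after 1×micro: 4; S1 reads c0=3 → after 2×micro: 1 ⇒ (c0=4, c1=1)
macro 3: S0 reads c0=4 → after 1×micro: 5; S1 reads c0=4 → after 2×micro: 2 ⇒ (c0=5, c1=2)
macro 4: S0 reads c0=5 → after 1×micro: 1; S1 reads c0=5 → after 2×micro: 2 ⇒ (c0=1, c1=2)
macro 5: S0 reads c0=1 → after 1×micro: 3; S1 reads c0=1 → after 2×micro: 2 ⇒ (c0=3, c1=2)
macro 6: S0 reads c0=3 → after 1×micro: 4; S1 reads c0=3 → after 2×micro: 0 ⇒ (c0=4, c1=0)
macro 7: S0 reads c0=4 → after 1×micro: 5; S1 reads c0=4 → after 2×micro: 2 ⇒ (c0=5, c1=2)

S1 state at macro-step 5 = 2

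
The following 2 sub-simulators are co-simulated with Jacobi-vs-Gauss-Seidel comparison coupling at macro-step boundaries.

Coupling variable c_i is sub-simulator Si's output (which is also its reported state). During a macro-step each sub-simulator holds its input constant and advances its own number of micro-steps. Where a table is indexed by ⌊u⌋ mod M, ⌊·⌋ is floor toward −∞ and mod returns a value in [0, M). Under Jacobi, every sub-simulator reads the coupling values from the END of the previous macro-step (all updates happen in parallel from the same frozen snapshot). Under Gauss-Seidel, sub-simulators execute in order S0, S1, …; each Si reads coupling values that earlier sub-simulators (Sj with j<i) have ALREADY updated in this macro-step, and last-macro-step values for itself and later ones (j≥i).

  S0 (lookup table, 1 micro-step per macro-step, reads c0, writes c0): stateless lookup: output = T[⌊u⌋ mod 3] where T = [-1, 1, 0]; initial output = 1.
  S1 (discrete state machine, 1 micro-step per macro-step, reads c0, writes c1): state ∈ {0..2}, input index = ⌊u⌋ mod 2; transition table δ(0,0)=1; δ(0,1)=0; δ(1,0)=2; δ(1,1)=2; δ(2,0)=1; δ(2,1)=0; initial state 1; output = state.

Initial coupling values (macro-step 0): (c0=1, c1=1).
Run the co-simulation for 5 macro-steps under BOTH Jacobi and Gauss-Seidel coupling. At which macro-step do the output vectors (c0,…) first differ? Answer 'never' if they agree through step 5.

first divergence at macro-step: never

[Jacobi] macro 1: S0 reads c0=1 → after 1×micro: 1; S1 reads c0=1 → after 1×micro: 2 ⇒ (c0=1, c1=2)
[Jacobi] macro 2: S0 reads c0=1 → after 1×micro: 1; S1 reads c0=1 → after 1×micro: 0 ⇒ (c0=1, c1=0)
[Jacobi] macro 3: S0 reads c0=1 → after 1×micro: 1; S1 reads c0=1 → after 1×micro: 0 ⇒ (c0=1, c1=0)
[Jacobi] macro 4: S0 reads c0=1 → after 1×micro: 1; S1 reads c0=1 → after 1×micro: 0 ⇒ (c0=1, c1=0)
[Jacobi] macro 5: S0 reads c0=1 → after 1×micro: 1; S1 reads c0=1 → after 1×micro: 0 ⇒ (c0=1, c1=0)
[Gauss-Seidel] macro 1: S0 reads c0=1 → after 1×micro: 1; S1 reads c0=1 → after 1×micro: 2 ⇒ (c0=1, c1=2)
[Gauss-Seidel] macro 2: S0 reads c0=1 → after 1×micro: 1; S1 reads c0=1 → after 1×micro: 0 ⇒ (c0=1, c1=0)
[Gauss-Seidel] macro 3: S0 reads c0=1 → after 1×micro: 1; S1 reads c0=1 → after 1×micro: 0 ⇒ (c0=1, c1=0)
[Gauss-Seidel] macro 4: S0 reads c0=1 → after 1×micro: 1; S1 reads c0=1 → after 1×micro: 0 ⇒ (c0=1, c1=0)
[Gauss-Seidel] macro 5: S0 reads c0=1 → after 1×micro: 1; S1 reads c0=1 → after 1×micro: 0 ⇒ (c0=1, c1=0)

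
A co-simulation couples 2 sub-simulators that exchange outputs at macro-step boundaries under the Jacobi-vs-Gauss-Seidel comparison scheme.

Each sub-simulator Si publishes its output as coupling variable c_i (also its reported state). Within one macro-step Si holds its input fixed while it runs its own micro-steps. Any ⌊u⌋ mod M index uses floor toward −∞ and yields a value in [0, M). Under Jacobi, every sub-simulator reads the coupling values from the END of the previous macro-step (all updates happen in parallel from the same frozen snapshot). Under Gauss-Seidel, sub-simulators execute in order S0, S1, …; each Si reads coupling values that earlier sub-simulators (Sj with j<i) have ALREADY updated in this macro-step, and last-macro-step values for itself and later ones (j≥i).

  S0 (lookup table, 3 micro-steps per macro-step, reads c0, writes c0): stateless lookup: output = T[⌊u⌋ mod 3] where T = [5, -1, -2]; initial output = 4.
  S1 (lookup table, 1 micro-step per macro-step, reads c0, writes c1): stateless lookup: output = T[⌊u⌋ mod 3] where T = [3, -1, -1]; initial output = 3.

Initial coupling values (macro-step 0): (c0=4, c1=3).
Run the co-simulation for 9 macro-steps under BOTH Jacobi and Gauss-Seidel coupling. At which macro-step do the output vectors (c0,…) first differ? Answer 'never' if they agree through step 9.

[Jacobi] macro 1: S0 reads c0=4 → after 3×micro: -1; S1 reads c0=4 → after 1×micro: -1 ⇒ (c0=-1, c1=-1)
[Jacobi] macro 2: S0 reads c0=-1 → after 3×micro: -2; S1 reads c0=-1 → after 1×micro: -1 ⇒ (c0=-2, c1=-1)
[Jacobi] macro 3: S0 reads c0=-2 → after 3×micro: -1; S1 reads c0=-2 → after 1×micro: -1 ⇒ (c0=-1, c1=-1)
[Jacobi] macro 4: S0 reads c0=-1 → after 3×micro: -2; S1 reads c0=-1 → after 1×micro: -1 ⇒ (c0=-2, c1=-1)
[Jacobi] macro 5: S0 reads c0=-2 → after 3×micro: -1; S1 reads c0=-2 → after 1×micro: -1 ⇒ (c0=-1, c1=-1)
[Jacobi] macro 6: S0 reads c0=-1 → after 3×micro: -2; S1 reads c0=-1 → after 1×micro: -1 ⇒ (c0=-2, c1=-1)
[Jacobi] macro 7: S0 reads c0=-2 → after 3×micro: -1; S1 reads c0=-2 → after 1×micro: -1 ⇒ (c0=-1, c1=-1)
[Jacobi] macro 8: S0 reads c0=-1 → after 3×micro: -2; S1 reads c0=-1 → after 1×micro: -1 ⇒ (c0=-2, c1=-1)
[Jacobi] macro 9: S0 reads c0=-2 → after 3×micro: -1; S1 reads c0=-2 → after 1×micro: -1 ⇒ (c0=-1, c1=-1)
[Gauss-Seidel] macro 1: S0 reads c0=4 → after 3×micro: -1; S1 reads c0=-1 → after 1×micro: -1 ⇒ (c0=-1, c1=-1)
[Gauss-Seidel] macro 2: S0 reads c0=-1 → after 3×micro: -2; S1 reads c0=-2 → after 1×micro: -1 ⇒ (c0=-2, c1=-1)
[Gauss-Seidel] macro 3: S0 reads c0=-2 → after 3×micro: -1; S1 reads c0=-1 → after 1×micro: -1 ⇒ (c0=-1, c1=-1)
[Gauss-Seidel] macro 4: S0 reads c0=-1 → after 3×micro: -2; S1 reads c0=-2 → after 1×micro: -1 ⇒ (c0=-2, c1=-1)
[Gauss-Seidel] macro 5: S0 reads c0=-2 → after 3×micro: -1; S1 reads c0=-1 → after 1×micro: -1 ⇒ (c0=-1, c1=-1)
[Gauss-Seidel] macro 6: S0 reads c0=-1 → after 3×micro: -2; S1 reads c0=-2 → after 1×micro: -1 ⇒ (c0=-2, c1=-1)
[Gauss-Seidel] macro 7: S0 reads c0=-2 → after 3×micro: -1; S1 reads c0=-1 → after 1×micro: -1 ⇒ (c0=-1, c1=-1)
[Gauss-Seidel] macro 8: S0 reads c0=-1 → after 3×micro: -2; S1 reads c0=-2 → after 1×micro: -1 ⇒ (c0=-2, c1=-1)
[Gauss-Seidel] macro 9: S0 reads c0=-2 → after 3×micro: -1; S1 reads c0=-1 → after 1×micro: -1 ⇒ (c0=-1, c1=-1)

first divergence at macro-step: never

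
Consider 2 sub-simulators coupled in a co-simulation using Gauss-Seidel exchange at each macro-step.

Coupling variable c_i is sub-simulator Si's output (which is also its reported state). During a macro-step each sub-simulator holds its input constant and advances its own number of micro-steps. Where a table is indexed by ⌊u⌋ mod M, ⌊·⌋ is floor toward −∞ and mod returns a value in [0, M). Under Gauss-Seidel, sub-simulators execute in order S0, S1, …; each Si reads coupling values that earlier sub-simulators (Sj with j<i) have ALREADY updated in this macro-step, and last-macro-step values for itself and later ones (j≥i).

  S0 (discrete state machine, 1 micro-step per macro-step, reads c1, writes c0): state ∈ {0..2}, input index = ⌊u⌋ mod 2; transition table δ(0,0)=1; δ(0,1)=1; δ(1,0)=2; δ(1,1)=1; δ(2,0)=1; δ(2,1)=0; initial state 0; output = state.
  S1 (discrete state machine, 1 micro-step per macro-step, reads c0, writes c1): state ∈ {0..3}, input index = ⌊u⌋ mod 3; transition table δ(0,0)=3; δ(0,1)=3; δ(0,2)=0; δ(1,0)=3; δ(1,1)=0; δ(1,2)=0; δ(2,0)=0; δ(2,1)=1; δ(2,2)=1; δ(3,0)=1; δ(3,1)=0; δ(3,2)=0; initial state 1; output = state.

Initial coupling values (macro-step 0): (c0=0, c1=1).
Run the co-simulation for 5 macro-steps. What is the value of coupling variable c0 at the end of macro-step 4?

c0 at macro-step 4 = 1

macro 1: S0 reads c1=1 → after 1×micro: 1; S1 reads c0=1 → after 1×micro: 0 ⇒ (c0=1, c1=0)
macro 2: S0 reads c1=0 → after 1×micro: 2; S1 reads c0=2 → after 1×micro: 0 ⇒ (c0=2, c1=0)
macro 3: S0 reads c1=0 → after 1×micro: 1; S1 reads c0=1 → after 1×micro: 3 ⇒ (c0=1, c1=3)
macro 4: S0 reads c1=3 → after 1×micro: 1; S1 reads c0=1 → after 1×micro: 0 ⇒ (c0=1, c1=0)
macro 5: S0 reads c1=0 → after 1×micro: 2; S1 reads c0=2 → after 1×micro: 0 ⇒ (c0=2, c1=0)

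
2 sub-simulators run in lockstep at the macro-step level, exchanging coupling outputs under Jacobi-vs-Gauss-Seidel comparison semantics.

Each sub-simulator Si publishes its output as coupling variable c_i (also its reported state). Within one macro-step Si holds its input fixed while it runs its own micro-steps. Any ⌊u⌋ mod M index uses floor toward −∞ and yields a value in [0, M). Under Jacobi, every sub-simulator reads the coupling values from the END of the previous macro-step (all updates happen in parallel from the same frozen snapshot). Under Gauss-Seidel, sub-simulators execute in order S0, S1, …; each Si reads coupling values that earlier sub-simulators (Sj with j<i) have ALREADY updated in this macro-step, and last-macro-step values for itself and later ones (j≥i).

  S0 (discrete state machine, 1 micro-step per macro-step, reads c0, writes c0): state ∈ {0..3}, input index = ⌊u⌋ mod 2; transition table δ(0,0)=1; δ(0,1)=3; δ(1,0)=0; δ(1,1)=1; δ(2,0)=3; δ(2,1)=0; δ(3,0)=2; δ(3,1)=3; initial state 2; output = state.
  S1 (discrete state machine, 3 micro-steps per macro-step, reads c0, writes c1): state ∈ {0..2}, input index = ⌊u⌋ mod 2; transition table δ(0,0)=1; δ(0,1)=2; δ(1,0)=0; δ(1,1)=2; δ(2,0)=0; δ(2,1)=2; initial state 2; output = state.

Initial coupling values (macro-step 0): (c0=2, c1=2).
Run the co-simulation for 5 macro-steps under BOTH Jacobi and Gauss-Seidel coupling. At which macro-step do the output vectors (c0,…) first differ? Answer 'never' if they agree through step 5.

[Jacobi] macro 1: S0 reads c0=2 → after 1×micro: 3; S1 reads c0=2 → after 3×micro: 0 ⇒ (c0=3, c1=0)
[Jacobi] macro 2: S0 reads c0=3 → after 1×micro: 3; S1 reads c0=3 → after 3×micro: 2 ⇒ (c0=3, c1=2)
[Jacobi] macro 3: S0 reads c0=3 → after 1×micro: 3; S1 reads c0=3 → after 3×micro: 2 ⇒ (c0=3, c1=2)
[Jacobi] macro 4: S0 reads c0=3 → after 1×micro: 3; S1 reads c0=3 → after 3×micro: 2 ⇒ (c0=3, c1=2)
[Jacobi] macro 5: S0 reads c0=3 → after 1×micro: 3; S1 reads c0=3 → after 3×micro: 2 ⇒ (c0=3, c1=2)
[Gauss-Seidel] macro 1: S0 reads c0=2 → after 1×micro: 3; S1 reads c0=3 → after 3×micro: 2 ⇒ (c0=3, c1=2)
[Gauss-Seidel] macro 2: S0 reads c0=3 → after 1×micro: 3; S1 reads c0=3 → after 3×micro: 2 ⇒ (c0=3, c1=2)
[Gauss-Seidel] macro 3: S0 reads c0=3 → after 1×micro: 3; S1 reads c0=3 → after 3×micro: 2 ⇒ (c0=3, c1=2)
[Gauss-Seidel] macro 4: S0 reads c0=3 → after 1×micro: 3; S1 reads c0=3 → after 3×micro: 2 ⇒ (c0=3, c1=2)
[Gauss-Seidel] macro 5: S0 reads c0=3 → after 1×micro: 3; S1 reads c0=3 → after 3×micro: 2 ⇒ (c0=3, c1=2)

first divergence at macro-step: 1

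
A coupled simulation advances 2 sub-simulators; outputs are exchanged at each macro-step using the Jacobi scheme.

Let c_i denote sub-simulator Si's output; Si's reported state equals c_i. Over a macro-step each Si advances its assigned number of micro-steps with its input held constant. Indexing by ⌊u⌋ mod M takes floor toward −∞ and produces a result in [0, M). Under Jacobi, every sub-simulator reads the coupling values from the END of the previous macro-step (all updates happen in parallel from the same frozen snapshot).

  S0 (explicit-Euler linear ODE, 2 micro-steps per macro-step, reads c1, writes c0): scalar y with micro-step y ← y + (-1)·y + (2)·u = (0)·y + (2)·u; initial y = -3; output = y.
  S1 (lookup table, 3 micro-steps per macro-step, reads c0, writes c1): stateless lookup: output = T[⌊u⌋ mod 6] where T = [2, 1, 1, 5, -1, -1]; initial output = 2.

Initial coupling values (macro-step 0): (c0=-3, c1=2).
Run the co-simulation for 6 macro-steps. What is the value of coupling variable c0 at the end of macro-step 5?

c0 at macro-step 5 = -2

macro 1: S0 reads c1=2 → after 2×micro: 4; S1 reads c0=-3 → after 3×micro: 5 ⇒ (c0=4, c1=5)
macro 2: S0 reads c1=5 → after 2×micro: 10; S1 reads c0=4 → after 3×micro: -1 ⇒ (c0=10, c1=-1)
macro 3: S0 reads c1=-1 → after 2×micro: -2; S1 reads c0=10 → after 3×micro: -1 ⇒ (c0=-2, c1=-1)
macro 4: S0 reads c1=-1 → after 2×micro: -2; S1 reads c0=-2 → after 3×micro: -1 ⇒ (c0=-2, c1=-1)
macro 5: S0 reads c1=-1 → after 2×micro: -2; S1 reads c0=-2 → after 3×micro: -1 ⇒ (c0=-2, c1=-1)
macro 6: S0 reads c1=-1 → after 2×micro: -2; S1 reads c0=-2 → after 3×micro: -1 ⇒ (c0=-2, c1=-1)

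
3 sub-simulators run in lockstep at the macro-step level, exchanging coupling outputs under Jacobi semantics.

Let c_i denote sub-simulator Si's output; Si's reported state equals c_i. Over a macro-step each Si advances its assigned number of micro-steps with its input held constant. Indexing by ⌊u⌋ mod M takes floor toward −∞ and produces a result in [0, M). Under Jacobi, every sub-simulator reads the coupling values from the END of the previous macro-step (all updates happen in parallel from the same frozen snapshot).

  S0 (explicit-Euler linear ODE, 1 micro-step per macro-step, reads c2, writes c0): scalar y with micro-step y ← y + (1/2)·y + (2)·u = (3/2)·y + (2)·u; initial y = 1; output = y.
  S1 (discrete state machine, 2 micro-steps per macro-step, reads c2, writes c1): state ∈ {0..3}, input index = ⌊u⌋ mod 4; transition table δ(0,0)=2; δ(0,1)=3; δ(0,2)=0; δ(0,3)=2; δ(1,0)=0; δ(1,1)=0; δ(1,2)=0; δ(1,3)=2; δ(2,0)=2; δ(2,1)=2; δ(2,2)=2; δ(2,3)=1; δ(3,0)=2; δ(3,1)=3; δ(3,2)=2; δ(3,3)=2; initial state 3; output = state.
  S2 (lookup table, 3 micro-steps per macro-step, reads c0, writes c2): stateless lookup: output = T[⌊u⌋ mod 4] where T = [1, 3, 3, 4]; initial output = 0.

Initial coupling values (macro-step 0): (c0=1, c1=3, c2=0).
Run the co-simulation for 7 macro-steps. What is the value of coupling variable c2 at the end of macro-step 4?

c2 at macro-step 4 = 3

macro 1: S0 reads c2=0 → after 1×micro: 3/2; S1 reads c2=0 → after 2×micro: 2; S2 reads c0=1 → after 3×micro: 3 ⇒ (c0=3/2, c1=2, c2=3)
macro 2: S0 reads c2=3 → after 1×micro: 33/4; S1 reads c2=3 → after 2×micro: 2; S2 reads c0=3/2 → after 3×micro: 3 ⇒ (c0=33/4, c1=2, c2=3)
macro 3: S0 reads c2=3 → after 1×micro: 147/8; S1 reads c2=3 → after 2×micro: 2; S2 reads c0=33/4 → after 3×micro: 1 ⇒ (c0=147/8, c1=2, c2=1)
macro 4: S0 reads c2=1 → after 1×micro: 473/16; S1 reads c2=1 → after 2×micro: 2; S2 reads c0=147/8 → after 3×micro: 3 ⇒ (c0=473/16, c1=2, c2=3)
macro 5: S0 reads c2=3 → after 1×micro: 1611/32; S1 reads c2=3 → after 2×micro: 2; S2 reads c0=473/16 → after 3×micro: 3 ⇒ (c0=1611/32, c1=2, c2=3)
macro 6: S0 reads c2=3 → after 1×micro: 5217/64; S1 reads c2=3 → after 2×micro: 2; S2 reads c0=1611/32 → after 3×micro: 3 ⇒ (c0=5217/64, c1=2, c2=3)
macro 7: S0 reads c2=3 → after 1×micro: 16419/128; S1 reads c2=3 → after 2×micro: 2; S2 reads c0=5217/64 → after 3×micro: 3 ⇒ (c0=16419/128, c1=2, c2=3)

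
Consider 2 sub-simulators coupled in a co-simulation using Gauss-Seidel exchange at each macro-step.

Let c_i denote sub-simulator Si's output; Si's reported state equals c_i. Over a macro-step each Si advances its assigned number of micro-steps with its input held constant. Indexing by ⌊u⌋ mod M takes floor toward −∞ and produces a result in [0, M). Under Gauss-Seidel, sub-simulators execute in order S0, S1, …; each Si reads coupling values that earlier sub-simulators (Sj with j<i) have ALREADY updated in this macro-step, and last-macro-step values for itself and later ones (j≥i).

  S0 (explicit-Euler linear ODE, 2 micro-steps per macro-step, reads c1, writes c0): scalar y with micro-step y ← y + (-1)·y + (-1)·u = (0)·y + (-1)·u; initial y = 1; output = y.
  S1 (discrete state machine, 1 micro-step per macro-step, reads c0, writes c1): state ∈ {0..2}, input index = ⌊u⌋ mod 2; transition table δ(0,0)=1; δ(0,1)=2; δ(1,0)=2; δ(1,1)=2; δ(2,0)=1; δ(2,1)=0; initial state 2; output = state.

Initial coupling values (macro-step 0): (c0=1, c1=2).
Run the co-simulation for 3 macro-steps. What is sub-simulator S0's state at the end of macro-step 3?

S0 state at macro-step 3 = -2

macro 1: S0 reads c1=2 → after 2×micro: -2; S1 reads c0=-2 → after 1×micro: 1 ⇒ (c0=-2, c1=1)
macro 2: S0 reads c1=1 → after 2×micro: -1; S1 reads c0=-1 → after 1×micro: 2 ⇒ (c0=-1, c1=2)
macro 3: S0 reads c1=2 → after 2×micro: -2; S1 reads c0=-2 → after 1×micro: 1 ⇒ (c0=-2, c1=1)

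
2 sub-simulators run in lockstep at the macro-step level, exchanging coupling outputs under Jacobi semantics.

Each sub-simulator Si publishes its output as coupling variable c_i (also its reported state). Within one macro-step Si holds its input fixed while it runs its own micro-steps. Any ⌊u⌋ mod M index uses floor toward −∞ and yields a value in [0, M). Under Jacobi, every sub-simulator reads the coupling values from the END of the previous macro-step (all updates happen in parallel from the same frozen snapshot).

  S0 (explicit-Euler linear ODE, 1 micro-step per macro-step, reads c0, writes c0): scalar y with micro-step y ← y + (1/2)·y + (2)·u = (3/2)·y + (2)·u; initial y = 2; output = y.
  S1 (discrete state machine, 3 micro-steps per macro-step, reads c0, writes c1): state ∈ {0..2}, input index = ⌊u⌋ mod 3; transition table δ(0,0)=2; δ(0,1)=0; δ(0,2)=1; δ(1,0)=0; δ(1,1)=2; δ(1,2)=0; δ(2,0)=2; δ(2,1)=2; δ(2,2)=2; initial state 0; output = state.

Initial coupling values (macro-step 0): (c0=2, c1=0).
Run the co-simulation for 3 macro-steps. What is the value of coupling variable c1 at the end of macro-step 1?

c1 at macro-step 1 = 1

macro 1: S0 reads c0=2 → after 1×micro: 7; S1 reads c0=2 → after 3×micro: 1 ⇒ (c0=7, c1=1)
macro 2: S0 reads c0=7 → after 1×micro: 49/2; S1 reads c0=7 → after 3×micro: 2 ⇒ (c0=49/2, c1=2)
macro 3: S0 reads c0=49/2 → after 1×micro: 343/4; S1 reads c0=49/2 → after 3×micro: 2 ⇒ (c0=343/4, c1=2)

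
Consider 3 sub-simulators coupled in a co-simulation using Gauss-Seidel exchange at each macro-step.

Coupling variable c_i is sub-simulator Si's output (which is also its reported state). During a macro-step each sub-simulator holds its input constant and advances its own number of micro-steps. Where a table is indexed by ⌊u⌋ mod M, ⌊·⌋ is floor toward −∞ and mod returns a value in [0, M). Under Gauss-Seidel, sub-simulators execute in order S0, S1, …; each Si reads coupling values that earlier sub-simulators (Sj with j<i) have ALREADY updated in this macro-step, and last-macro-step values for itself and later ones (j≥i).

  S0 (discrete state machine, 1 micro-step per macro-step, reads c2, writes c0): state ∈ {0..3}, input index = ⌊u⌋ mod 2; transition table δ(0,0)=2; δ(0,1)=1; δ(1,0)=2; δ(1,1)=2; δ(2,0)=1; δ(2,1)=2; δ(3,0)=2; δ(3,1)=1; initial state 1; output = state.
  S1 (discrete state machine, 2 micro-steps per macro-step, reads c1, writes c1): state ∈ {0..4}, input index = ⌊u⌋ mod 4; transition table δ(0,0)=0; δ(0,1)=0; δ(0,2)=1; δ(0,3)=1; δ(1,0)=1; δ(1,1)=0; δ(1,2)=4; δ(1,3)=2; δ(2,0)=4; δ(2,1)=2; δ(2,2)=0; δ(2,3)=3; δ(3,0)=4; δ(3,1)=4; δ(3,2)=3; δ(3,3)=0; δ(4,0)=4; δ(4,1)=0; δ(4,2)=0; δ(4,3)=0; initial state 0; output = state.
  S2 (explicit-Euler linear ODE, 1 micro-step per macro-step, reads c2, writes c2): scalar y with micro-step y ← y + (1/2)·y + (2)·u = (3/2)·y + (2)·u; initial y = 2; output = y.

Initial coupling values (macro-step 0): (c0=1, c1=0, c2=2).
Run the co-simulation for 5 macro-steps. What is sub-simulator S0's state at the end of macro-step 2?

macro 1: S0 reads c2=2 → after 1×micro: 2; S1 reads c1=0 → after 2×micro: 0; S2 reads c2=2 → after 1×micro: 7 ⇒ (c0=2, c1=0, c2=7)
macro 2: S0 reads c2=7 → after 1×micro: 2; S1 reads c1=0 → after 2×micro: 0; S2 reads c2=7 → after 1×micro: 49/2 ⇒ (c0=2, c1=0, c2=49/2)
macro 3: S0 reads c2=49/2 → after 1×micro: 1; S1 reads c1=0 → after 2×micro: 0; S2 reads c2=49/2 → after 1×micro: 343/4 ⇒ (c0=1, c1=0, c2=343/4)
macro 4: S0 reads c2=343/4 → after 1×micro: 2; S1 reads c1=0 → after 2×micro: 0; S2 reads c2=343/4 → after 1×micro: 2401/8 ⇒ (c0=2, c1=0, c2=2401/8)
macro 5: S0 reads c2=2401/8 → after 1×micro: 1; S1 reads c1=0 → after 2×micro: 0; S2 reads c2=2401/8 → after 1×micro: 16807/16 ⇒ (c0=1, c1=0, c2=16807/16)

S0 state at macro-step 2 = 2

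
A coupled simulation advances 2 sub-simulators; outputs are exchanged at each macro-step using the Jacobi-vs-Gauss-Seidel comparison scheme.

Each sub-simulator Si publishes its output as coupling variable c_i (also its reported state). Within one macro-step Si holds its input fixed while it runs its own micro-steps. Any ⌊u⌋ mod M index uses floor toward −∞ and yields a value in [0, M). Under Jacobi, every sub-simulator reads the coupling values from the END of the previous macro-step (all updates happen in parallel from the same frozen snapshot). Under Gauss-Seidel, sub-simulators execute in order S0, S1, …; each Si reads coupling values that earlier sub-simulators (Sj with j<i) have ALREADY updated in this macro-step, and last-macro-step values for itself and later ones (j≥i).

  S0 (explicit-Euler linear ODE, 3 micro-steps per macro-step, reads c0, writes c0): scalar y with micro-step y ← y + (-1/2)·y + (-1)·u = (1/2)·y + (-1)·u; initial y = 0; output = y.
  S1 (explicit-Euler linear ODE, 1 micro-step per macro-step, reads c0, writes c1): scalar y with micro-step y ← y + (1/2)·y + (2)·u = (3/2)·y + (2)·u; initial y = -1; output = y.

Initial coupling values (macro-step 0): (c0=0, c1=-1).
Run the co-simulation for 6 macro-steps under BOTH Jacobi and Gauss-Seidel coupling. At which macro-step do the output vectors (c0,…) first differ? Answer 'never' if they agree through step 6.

[Jacobi] macro 1: S0 reads c0=0 → after 3×micro: 0; S1 reads c0=0 → after 1×micro: -3/2 ⇒ (c0=0, c1=-3/2)
[Jacobi] macro 2: S0 reads c0=0 → after 3×micro: 0; S1 reads c0=0 → after 1×micro: -9/4 ⇒ (c0=0, c1=-9/4)
[Jacobi] macro 3: S0 reads c0=0 → after 3×micro: 0; S1 reads c0=0 → after 1×micro: -27/8 ⇒ (c0=0, c1=-27/8)
[Jacobi] macro 4: S0 reads c0=0 → after 3×micro: 0; S1 reads c0=0 → after 1×micro: -81/16 ⇒ (c0=0, c1=-81/16)
[Jacobi] macro 5: S0 reads c0=0 → after 3×micro: 0; S1 reads c0=0 → after 1×micro: -243/32 ⇒ (c0=0, c1=-243/32)
[Jacobi] macro 6: S0 reads c0=0 → after 3×micro: 0; S1 reads c0=0 → after 1×micro: -729/64 ⇒ (c0=0, c1=-729/64)
[Gauss-Seidel] macro 1: S0 reads c0=0 → after 3×micro: 0; S1 reads c0=0 → after 1×micro: -3/2 ⇒ (c0=0, c1=-3/2)
[Gauss-Seidel] macro 2: S0 reads c0=0 → after 3×micro: 0; S1 reads c0=0 → after 1×micro: -9/4 ⇒ (c0=0, c1=-9/4)
[Gauss-Seidel] macro 3: S0 reads c0=0 → after 3×micro: 0; S1 reads c0=0 → after 1×micro: -27/8 ⇒ (c0=0, c1=-27/8)
[Gauss-Seidel] macro 4: S0 reads c0=0 → after 3×micro: 0; S1 reads c0=0 → after 1×micro: -81/16 ⇒ (c0=0, c1=-81/16)
[Gauss-Seidel] macro 5: S0 reads c0=0 → after 3×micro: 0; S1 reads c0=0 → after 1×micro: -243/32 ⇒ (c0=0, c1=-243/32)
[Gauss-Seidel] macro 6: S0 reads c0=0 → after 3×micro: 0; S1 reads c0=0 → after 1×micro: -729/64 ⇒ (c0=0, c1=-729/64)

first divergence at macro-step: never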